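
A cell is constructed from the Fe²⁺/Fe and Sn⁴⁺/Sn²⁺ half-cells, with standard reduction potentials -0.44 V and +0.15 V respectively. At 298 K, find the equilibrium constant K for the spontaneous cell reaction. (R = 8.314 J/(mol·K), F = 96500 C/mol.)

9.1 × 10^19

E°_cell = +0.15 − (-0.44) = 0.59 V, with n = 2 electrons transferred.
At equilibrium E = 0, so the Nernst equation gives ln K = nFE°/RT = (2)(96500)(0.59)/((8.314)(298)) = 45.96.
K = e^45.96 = 9.1 × 10^19.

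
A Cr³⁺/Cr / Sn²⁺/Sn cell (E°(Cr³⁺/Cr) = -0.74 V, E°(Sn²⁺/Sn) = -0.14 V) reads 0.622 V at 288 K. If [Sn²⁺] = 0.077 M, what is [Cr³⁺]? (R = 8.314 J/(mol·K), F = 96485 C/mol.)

0.0015 M

From the Nernst equation, ln Q = nF(E° − E)/RT = 6×96485×(0.60 − 0.622)/(8.314×288) = -5.319, so Q = 0.00490.
With Q = [Cr³⁺]^2/[Sn²⁺]^3 and the known concentrations, [Cr³⁺]^2 in the numerator gives [Cr³⁺] = 0.0015 M.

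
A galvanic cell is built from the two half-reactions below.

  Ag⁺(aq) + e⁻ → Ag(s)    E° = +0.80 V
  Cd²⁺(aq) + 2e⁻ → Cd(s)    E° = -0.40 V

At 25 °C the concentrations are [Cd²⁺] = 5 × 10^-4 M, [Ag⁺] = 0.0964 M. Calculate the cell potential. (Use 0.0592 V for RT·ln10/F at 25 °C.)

1.24 V

The Ag⁺/Ag couple has the higher reduction potential and acts as the cathode, so E°_cell = +0.80 − (-0.40) = 1.20 V.
Balancing electrons gives n = 2; the reaction quotient is Q = [Cd²⁺]/[Ag⁺]^2 = 0.0538.
At 25 °C, E = E° − (0.0592/n) log Q = 1.20 − (0.0592/2)(-1.269) = 1.200 + 0.038 = 1.238 V.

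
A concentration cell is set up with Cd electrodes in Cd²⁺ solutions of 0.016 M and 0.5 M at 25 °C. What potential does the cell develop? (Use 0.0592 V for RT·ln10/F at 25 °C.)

0.044 V

Both half-cells are Cd²⁺/Cd, so E°_cell = 0. The concentrated side is the cathode; the cell reaction moves Cd²⁺ from high to low concentration with n = 2.
Q = [Cd²⁺]_dilute/[Cd²⁺]_conc = 0.016/0.5 = 0.0320.
E = 0 − (0.0592/2) log Q = −(0.0592/2)(-1.495) = 0.0443 V.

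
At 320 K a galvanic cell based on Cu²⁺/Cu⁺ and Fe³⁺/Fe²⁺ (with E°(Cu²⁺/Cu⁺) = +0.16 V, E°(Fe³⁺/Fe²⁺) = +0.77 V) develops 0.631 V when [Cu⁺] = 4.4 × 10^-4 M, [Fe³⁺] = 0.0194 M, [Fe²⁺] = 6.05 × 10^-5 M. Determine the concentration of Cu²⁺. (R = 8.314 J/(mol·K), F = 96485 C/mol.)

From the Nernst equation, ln Q = nF(E° − E)/RT = 1×96485×(0.61 − 0.631)/(8.314×320) = -0.762, so Q = 0.467.
With Q = [Cu²⁺]·[Fe²⁺]/([Cu⁺]·[Fe³⁺]) and the known concentrations, [Cu²⁺] in the numerator gives [Cu²⁺] = 0.066 M.

0.066 M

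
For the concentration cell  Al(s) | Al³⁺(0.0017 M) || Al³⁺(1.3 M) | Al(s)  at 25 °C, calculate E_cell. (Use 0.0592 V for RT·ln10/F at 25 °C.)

0.057 V

Both half-cells are Al³⁺/Al, so E°_cell = 0. The concentrated side is the cathode; the cell reaction moves Al³⁺ from high to low concentration with n = 3.
Q = [Al³⁺]_dilute/[Al³⁺]_conc = 0.0017/1.3 = 0.00131.
E = 0 − (0.0592/3) log Q = −(0.0592/3)(-2.883) = 0.0569 V.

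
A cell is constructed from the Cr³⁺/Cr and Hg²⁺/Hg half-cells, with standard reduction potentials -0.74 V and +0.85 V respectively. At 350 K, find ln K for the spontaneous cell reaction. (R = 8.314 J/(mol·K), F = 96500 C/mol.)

E°_cell = +0.85 − (-0.74) = 1.59 V, with n = 6 electrons transferred.
At equilibrium E = 0, so the Nernst equation gives ln K = nFE°/RT = (6)(96500)(1.59)/((8.314)(350)) = 316.37.

ln K = 316.4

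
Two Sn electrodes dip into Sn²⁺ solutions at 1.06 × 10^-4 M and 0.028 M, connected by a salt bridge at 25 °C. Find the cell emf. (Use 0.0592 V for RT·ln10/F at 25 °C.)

0.072 V

Both half-cells are Sn²⁺/Sn, so E°_cell = 0. The concentrated side is the cathode; the cell reaction moves Sn²⁺ from high to low concentration with n = 2.
Q = [Sn²⁺]_dilute/[Sn²⁺]_conc = 1.06 × 10^-4/0.028 = 0.00379.
E = 0 − (0.0592/2) log Q = −(0.0592/2)(-2.422) = 0.0717 V.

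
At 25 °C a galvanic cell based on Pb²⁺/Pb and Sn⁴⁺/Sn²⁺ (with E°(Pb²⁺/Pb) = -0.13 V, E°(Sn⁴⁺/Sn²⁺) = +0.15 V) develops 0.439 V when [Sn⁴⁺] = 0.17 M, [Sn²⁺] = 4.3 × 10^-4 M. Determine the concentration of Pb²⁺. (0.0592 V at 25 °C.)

From the Nernst equation, log Q = n(E° − E)/0.0592 = 2(0.28 − 0.439)/0.0592 = -5.372, so Q = 4.25 × 10^-6.
With Q = [Pb²⁺]·[Sn²⁺]/[Sn⁴⁺] and the known concentrations, [Pb²⁺] in the numerator gives [Pb²⁺] = 0.0017 M.

0.0017 M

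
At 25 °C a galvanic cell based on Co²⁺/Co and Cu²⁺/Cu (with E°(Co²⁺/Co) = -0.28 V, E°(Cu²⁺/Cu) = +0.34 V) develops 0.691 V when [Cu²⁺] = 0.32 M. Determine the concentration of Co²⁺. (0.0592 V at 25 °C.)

0.0013 M

From the Nernst equation, log Q = n(E° − E)/0.0592 = 2(0.62 − 0.691)/0.0592 = -2.399, so Q = 0.00399.
With Q = [Co²⁺]/[Cu²⁺] and the known concentrations, [Co²⁺] in the numerator gives [Co²⁺] = 0.0013 M.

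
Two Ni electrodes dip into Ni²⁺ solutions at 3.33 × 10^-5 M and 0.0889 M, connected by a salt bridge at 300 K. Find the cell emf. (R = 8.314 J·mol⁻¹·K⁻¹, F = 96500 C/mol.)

0.10 V

Both half-cells are Ni²⁺/Ni, so E°_cell = 0. The concentrated side is the cathode; the cell reaction moves Ni²⁺ from high to low concentration with n = 2.
Q = [Ni²⁺]_dilute/[Ni²⁺]_conc = 3.33 × 10^-5/0.0889 = 3.75 × 10^-4.
E = 0 − (RT/nF) ln Q = −((8.314×300)/(2×96500))(-7.890) = 0.1020 V.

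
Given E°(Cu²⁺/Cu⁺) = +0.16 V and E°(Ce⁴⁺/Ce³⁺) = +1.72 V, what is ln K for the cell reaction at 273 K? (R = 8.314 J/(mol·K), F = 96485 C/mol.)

E°_cell = +1.72 − (+0.16) = 1.56 V, with n = 1 electron transferred.
At equilibrium E = 0, so the Nernst equation gives ln K = nFE°/RT = (1)(96485)(1.56)/((8.314)(273)) = 66.31.

ln K = 66.3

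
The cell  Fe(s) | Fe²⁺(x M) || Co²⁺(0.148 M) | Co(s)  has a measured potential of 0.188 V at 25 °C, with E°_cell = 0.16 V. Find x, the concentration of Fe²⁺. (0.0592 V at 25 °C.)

From the Nernst equation, log Q = n(E° − E)/0.0592 = 2(0.16 − 0.188)/0.0592 = -0.946, so Q = 0.113.
With Q = [Fe²⁺]/[Co²⁺] and the known concentrations, [Fe²⁺] in the numerator gives [Fe²⁺] = 0.017 M.

0.017 M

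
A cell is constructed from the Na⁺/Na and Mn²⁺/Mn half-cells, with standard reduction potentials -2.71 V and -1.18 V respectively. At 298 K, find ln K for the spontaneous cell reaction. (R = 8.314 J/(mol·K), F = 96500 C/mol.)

E°_cell = -1.18 − (-2.71) = 1.53 V, with n = 2 electrons transferred.
At equilibrium E = 0, so the Nernst equation gives ln K = nFE°/RT = (2)(96500)(1.53)/((8.314)(298)) = 119.19.

ln K = 119.2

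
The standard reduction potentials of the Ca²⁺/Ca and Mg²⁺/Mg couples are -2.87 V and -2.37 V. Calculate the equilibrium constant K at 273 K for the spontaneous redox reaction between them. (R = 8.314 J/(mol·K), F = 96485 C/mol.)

2.9 × 10^18

E°_cell = -2.37 − (-2.87) = 0.50 V, with n = 2 electrons transferred.
At equilibrium E = 0, so the Nernst equation gives ln K = nFE°/RT = (2)(96485)(0.50)/((8.314)(273)) = 42.51.
K = e^42.51 = 2.9 × 10^18.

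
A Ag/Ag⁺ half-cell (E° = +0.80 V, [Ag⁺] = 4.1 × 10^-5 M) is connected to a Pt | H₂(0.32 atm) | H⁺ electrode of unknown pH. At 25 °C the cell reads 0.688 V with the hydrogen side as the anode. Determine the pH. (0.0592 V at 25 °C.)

E°_cell = 0.80 V and n = 2.
log Q = n(E° − E)/0.0592 = 2×(0.80 − 0.688)/0.0592 = 3.784.
With Q = [H⁺]^2 / ([Ag⁺]^2·P(H₂)), solving for [H⁺] gives log[H⁺] = -2.743, so pH = 2.74.

pH = 2.74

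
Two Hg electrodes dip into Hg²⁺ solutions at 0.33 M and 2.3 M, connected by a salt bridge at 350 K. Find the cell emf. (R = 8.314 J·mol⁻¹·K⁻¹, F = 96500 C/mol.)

0.029 V

Both half-cells are Hg²⁺/Hg, so E°_cell = 0. The concentrated side is the cathode; the cell reaction moves Hg²⁺ from high to low concentration with n = 2.
Q = [Hg²⁺]_dilute/[Hg²⁺]_conc = 0.33/2.3 = 0.143.
E = 0 − (RT/nF) ln Q = −((8.314×350)/(2×96500))(-1.942) = 0.0293 V.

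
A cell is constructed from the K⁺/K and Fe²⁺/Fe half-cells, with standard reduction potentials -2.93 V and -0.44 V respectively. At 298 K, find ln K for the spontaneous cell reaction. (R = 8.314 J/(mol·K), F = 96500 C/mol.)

E°_cell = -0.44 − (-2.93) = 2.49 V, with n = 2 electrons transferred.
At equilibrium E = 0, so the Nernst equation gives ln K = nFE°/RT = (2)(96500)(2.49)/((8.314)(298)) = 193.97.

ln K = 194.0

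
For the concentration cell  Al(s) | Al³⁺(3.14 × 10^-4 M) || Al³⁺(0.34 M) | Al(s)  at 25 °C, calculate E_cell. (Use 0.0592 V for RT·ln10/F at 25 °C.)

Both half-cells are Al³⁺/Al, so E°_cell = 0. The concentrated side is the cathode; the cell reaction moves Al³⁺ from high to low concentration with n = 3.
Q = [Al³⁺]_dilute/[Al³⁺]_conc = 3.14 × 10^-4/0.34 = 9.24 × 10^-4.
E = 0 − (0.0592/3) log Q = −(0.0592/3)(-3.035) = 0.0599 V.

0.060 V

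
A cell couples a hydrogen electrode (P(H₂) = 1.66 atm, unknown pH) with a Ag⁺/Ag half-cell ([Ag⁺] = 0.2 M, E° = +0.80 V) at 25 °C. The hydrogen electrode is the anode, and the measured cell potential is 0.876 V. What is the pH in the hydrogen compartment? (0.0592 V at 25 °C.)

pH = 1.87

E°_cell = 0.80 V and n = 2.
log Q = n(E° − E)/0.0592 = 2×(0.80 − 0.876)/0.0592 = -2.568.
With Q = [H⁺]^2 / ([Ag⁺]^2·P(H₂)), solving for [H⁺] gives log[H⁺] = -1.873, so pH = 1.87.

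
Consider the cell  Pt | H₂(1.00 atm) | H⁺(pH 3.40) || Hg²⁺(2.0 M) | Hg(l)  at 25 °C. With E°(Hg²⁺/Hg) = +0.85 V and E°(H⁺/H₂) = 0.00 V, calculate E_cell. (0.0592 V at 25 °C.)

1.06 V

The Hg²⁺/Hg couple is the cathode, so E°_cell = 0.85 V; n = 2.
[H⁺] = 10^(−3.40) = 4 × 10^-4 M, and Q = [H⁺]^2 / ([Hg²⁺]·P(H₂)) = 7.92 × 10^-8.
E = E° − (0.0592/2) log Q = 0.85 − (0.0592/2)(-7.101) = 1.060 V.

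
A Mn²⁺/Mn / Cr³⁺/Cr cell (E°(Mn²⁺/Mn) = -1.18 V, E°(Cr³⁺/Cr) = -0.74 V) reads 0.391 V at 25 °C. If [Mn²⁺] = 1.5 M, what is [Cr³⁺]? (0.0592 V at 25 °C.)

0.006 M

From the Nernst equation, log Q = n(E° − E)/0.0592 = 6(0.44 − 0.391)/0.0592 = 4.966, so Q = 9.25 × 10^4.
With Q = [Mn²⁺]^3/[Cr³⁺]^2 and the known concentrations, [Cr³⁺]^2 in the denominator gives [Cr³⁺] = 0.006 M.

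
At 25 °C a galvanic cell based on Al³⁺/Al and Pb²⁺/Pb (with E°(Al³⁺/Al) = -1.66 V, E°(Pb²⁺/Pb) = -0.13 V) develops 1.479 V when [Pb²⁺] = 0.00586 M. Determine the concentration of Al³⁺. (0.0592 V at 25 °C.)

0.17 M

From the Nernst equation, log Q = n(E° − E)/0.0592 = 6(1.53 − 1.479)/0.0592 = 5.169, so Q = 1.48 × 10^5.
With Q = [Al³⁺]^2/[Pb²⁺]^3 and the known concentrations, [Al³⁺]^2 in the numerator gives [Al³⁺] = 0.17 M.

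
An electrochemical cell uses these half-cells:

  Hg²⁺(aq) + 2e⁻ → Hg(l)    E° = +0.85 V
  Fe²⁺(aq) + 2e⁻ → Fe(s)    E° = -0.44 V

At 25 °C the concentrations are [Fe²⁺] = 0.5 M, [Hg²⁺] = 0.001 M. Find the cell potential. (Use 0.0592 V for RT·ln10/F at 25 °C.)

1.21 V

The Hg²⁺/Hg couple has the higher reduction potential and acts as the cathode, so E°_cell = +0.85 − (-0.44) = 1.29 V.
Balancing electrons gives n = 2; the reaction quotient is Q = [Fe²⁺]/[Hg²⁺] = 500.
At 25 °C, E = E° − (0.0592/n) log Q = 1.29 − (0.0592/2)(2.699) = 1.290 − 0.080 = 1.210 V.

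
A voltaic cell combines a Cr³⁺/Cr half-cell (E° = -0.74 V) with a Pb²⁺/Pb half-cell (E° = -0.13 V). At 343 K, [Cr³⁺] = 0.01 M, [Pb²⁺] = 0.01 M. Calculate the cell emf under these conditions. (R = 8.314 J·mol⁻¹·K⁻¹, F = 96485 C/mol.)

The Pb²⁺/Pb couple has the higher reduction potential and acts as the cathode, so E°_cell = -0.13 − (-0.74) = 0.61 V.
Balancing electrons gives n = 6; the reaction quotient is Q = [Cr³⁺]^2/[Pb²⁺]^3 = 100.
E = E° − (RT/nF) ln Q = 0.61 − (8.314×343)/(6×96485) × (4.605) = 0.610 − 0.023 = 0.587 V.

0.587 V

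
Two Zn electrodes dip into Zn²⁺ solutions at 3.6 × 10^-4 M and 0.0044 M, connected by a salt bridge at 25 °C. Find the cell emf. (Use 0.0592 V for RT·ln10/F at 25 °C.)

0.032 V

Both half-cells are Zn²⁺/Zn, so E°_cell = 0. The concentrated side is the cathode; the cell reaction moves Zn²⁺ from high to low concentration with n = 2.
Q = [Zn²⁺]_dilute/[Zn²⁺]_conc = 3.6 × 10^-4/0.0044 = 0.0818.
E = 0 − (0.0592/2) log Q = −(0.0592/2)(-1.087) = 0.0322 V.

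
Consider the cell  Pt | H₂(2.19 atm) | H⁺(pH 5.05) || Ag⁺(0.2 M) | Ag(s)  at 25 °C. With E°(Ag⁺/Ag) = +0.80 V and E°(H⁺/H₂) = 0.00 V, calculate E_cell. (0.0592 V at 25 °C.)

1.07 V

The Ag⁺/Ag couple is the cathode, so E°_cell = 0.80 V; n = 2.
[H⁺] = 10^(−5.05) = 8.9 × 10^-6 M, and Q = [H⁺]^2 / ([Ag⁺]^2·P(H₂)) = 9.07 × 10^-10.
E = E° − (0.0592/2) log Q = 0.80 − (0.0592/2)(-9.043) = 1.068 V.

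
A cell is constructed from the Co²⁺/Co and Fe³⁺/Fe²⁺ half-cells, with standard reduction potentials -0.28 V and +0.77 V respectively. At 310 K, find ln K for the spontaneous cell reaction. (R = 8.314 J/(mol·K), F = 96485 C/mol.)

E°_cell = +0.77 − (-0.28) = 1.05 V, with n = 2 electrons transferred.
At equilibrium E = 0, so the Nernst equation gives ln K = nFE°/RT = (2)(96485)(1.05)/((8.314)(310)) = 78.62.

ln K = 78.6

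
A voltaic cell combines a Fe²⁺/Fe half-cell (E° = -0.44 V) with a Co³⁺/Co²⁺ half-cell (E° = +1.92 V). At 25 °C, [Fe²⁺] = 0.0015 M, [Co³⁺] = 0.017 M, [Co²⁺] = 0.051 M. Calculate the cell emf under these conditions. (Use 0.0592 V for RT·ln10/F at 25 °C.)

2.42 V

The Co³⁺/Co²⁺ couple has the higher reduction potential and acts as the cathode, so E°_cell = +1.92 − (-0.44) = 2.36 V.
Balancing electrons gives n = 2; the reaction quotient is Q = [Fe²⁺]·[Co²⁺]^2/[Co³⁺]^2 = 0.0135.
At 25 °C, E = E° − (0.0592/n) log Q = 2.36 − (0.0592/2)(-1.870) = 2.360 + 0.055 = 2.415 V.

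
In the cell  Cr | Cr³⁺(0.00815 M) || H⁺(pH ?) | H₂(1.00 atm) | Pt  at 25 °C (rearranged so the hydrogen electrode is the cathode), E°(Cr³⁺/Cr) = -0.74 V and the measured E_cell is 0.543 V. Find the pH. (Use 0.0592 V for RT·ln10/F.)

E°_cell = 0.74 V and n = 6.
log Q = n(E° − E)/0.0592 = 6×(0.74 − 0.543)/0.0592 = 19.966.
With Q = [Cr³⁺]^2·P(H₂)^3 / [H⁺]^6, solving for [H⁺] gives log[H⁺] = -4.024, so pH = 4.02.

pH = 4.02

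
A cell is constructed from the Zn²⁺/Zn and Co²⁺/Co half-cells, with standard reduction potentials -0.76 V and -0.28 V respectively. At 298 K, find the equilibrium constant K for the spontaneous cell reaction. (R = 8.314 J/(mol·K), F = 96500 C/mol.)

1.7 × 10^16

E°_cell = -0.28 − (-0.76) = 0.48 V, with n = 2 electrons transferred.
At equilibrium E = 0, so the Nernst equation gives ln K = nFE°/RT = (2)(96500)(0.48)/((8.314)(298)) = 37.39.
K = e^37.39 = 1.7 × 10^16.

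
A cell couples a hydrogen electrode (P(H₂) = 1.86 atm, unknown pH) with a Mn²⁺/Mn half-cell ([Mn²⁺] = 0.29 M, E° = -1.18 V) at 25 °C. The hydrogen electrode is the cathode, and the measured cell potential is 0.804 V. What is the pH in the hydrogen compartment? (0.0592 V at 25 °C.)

pH = 6.49

E°_cell = 1.18 V and n = 2.
log Q = n(E° − E)/0.0592 = 2×(1.18 − 0.804)/0.0592 = 12.703.
With Q = [Mn²⁺]·P(H₂) / [H⁺]^2, solving for [H⁺] gives log[H⁺] = -6.485, so pH = 6.49.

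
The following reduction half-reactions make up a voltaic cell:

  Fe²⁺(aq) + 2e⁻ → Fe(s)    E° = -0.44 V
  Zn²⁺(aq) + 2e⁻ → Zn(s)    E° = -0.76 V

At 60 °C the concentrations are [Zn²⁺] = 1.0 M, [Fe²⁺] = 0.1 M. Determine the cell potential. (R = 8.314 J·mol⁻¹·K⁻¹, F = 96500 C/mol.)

0.287 V

The Fe²⁺/Fe couple has the higher reduction potential and acts as the cathode, so E°_cell = -0.44 − (-0.76) = 0.32 V.
Balancing electrons gives n = 2; the reaction quotient is Q = [Zn²⁺]/[Fe²⁺] = 10.0.
E = E° − (RT/nF) ln Q = 0.32 − (8.314×333)/(2×96500) × (2.303) = 0.320 − 0.033 = 0.287 V.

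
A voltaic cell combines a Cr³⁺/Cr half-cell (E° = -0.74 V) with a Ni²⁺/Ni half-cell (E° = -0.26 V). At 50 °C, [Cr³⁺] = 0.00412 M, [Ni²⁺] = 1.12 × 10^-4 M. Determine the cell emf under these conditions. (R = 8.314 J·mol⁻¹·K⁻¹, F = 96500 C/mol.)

0.404 V

The Ni²⁺/Ni couple has the higher reduction potential and acts as the cathode, so E°_cell = -0.26 − (-0.74) = 0.48 V.
Balancing electrons gives n = 6; the reaction quotient is Q = [Cr³⁺]^2/[Ni²⁺]^3 = 1.21 × 10^7.
E = E° − (RT/nF) ln Q = 0.48 − (8.314×323)/(6×96500) × (16.307) = 0.480 − 0.076 = 0.404 V.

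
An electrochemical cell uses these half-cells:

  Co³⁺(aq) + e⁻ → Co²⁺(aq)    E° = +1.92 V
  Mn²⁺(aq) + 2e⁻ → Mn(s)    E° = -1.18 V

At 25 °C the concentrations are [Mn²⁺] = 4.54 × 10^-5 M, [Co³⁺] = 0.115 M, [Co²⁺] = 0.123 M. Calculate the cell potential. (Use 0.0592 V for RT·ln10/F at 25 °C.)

The Co³⁺/Co²⁺ couple has the higher reduction potential and acts as the cathode, so E°_cell = +1.92 − (-1.18) = 3.10 V.
Balancing electrons gives n = 2; the reaction quotient is Q = [Mn²⁺]·[Co²⁺]^2/[Co³⁺]^2 = 5.19 × 10^-5.
At 25 °C, E = E° − (0.0592/n) log Q = 3.10 − (0.0592/2)(-4.285) = 3.100 + 0.127 = 3.227 V.

3.23 V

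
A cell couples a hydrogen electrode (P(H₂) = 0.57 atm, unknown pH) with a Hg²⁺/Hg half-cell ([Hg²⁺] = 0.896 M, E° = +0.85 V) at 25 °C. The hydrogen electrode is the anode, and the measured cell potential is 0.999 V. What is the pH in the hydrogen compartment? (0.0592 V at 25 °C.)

pH = 2.66

E°_cell = 0.85 V and n = 2.
log Q = n(E° − E)/0.0592 = 2×(0.85 − 0.999)/0.0592 = -5.034.
With Q = [H⁺]^2 / ([Hg²⁺]·P(H₂)), solving for [H⁺] gives log[H⁺] = -2.663, so pH = 2.66.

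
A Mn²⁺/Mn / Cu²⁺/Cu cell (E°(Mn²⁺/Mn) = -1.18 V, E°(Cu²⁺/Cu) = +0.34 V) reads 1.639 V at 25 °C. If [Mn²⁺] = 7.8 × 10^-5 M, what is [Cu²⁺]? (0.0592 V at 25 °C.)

From the Nernst equation, log Q = n(E° − E)/0.0592 = 2(1.52 − 1.639)/0.0592 = -4.020, so Q = 9.54 × 10^-5.
With Q = [Mn²⁺]/[Cu²⁺] and the known concentrations, [Cu²⁺] in the denominator gives [Cu²⁺] = 0.82 M.

0.82 M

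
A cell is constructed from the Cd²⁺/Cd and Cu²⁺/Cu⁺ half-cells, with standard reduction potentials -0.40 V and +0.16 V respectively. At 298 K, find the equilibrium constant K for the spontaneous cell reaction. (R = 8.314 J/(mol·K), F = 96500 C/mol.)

E°_cell = +0.16 − (-0.40) = 0.56 V, with n = 2 electrons transferred.
At equilibrium E = 0, so the Nernst equation gives ln K = nFE°/RT = (2)(96500)(0.56)/((8.314)(298)) = 43.62.
K = e^43.62 = 8.8 × 10^18.

8.8 × 10^18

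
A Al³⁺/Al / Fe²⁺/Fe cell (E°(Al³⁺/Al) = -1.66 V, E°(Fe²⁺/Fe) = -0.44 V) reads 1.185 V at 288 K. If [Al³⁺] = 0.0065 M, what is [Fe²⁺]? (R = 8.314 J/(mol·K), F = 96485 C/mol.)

0.0021 M

From the Nernst equation, ln Q = nF(E° − E)/RT = 6×96485×(1.22 − 1.185)/(8.314×288) = 8.462, so Q = 4730.
With Q = [Al³⁺]^2/[Fe²⁺]^3 and the known concentrations, [Fe²⁺]^3 in the denominator gives [Fe²⁺] = 0.0021 M.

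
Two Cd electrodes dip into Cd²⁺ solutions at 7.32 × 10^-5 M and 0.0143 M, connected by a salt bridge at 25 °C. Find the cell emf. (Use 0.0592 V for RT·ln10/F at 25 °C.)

Both half-cells are Cd²⁺/Cd, so E°_cell = 0. The concentrated side is the cathode; the cell reaction moves Cd²⁺ from high to low concentration with n = 2.
Q = [Cd²⁺]_dilute/[Cd²⁺]_conc = 7.32 × 10^-5/0.0143 = 0.00512.
E = 0 − (0.0592/2) log Q = −(0.0592/2)(-2.291) = 0.0678 V.

0.068 V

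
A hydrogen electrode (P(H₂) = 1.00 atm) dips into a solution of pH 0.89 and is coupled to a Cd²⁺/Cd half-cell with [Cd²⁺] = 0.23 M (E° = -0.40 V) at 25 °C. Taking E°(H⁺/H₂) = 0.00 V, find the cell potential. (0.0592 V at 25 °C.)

The hydrogen couple is the cathode, so E°_cell = 0.40 V; n = 2.
[H⁺] = 10^(−0.89) = 0.13 M, and Q = [Cd²⁺]·P(H₂) / [H⁺]^2 = 13.9.
E = E° − (0.0592/2) log Q = 0.40 − (0.0592/2)(1.142) = 0.366 V.

0.37 V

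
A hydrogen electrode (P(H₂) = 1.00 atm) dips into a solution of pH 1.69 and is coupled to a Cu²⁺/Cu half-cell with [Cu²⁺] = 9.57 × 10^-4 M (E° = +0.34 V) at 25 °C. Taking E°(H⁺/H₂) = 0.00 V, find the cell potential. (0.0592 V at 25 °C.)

The Cu²⁺/Cu couple is the cathode, so E°_cell = 0.34 V; n = 2.
[H⁺] = 10^(−1.69) = 0.020 M, and Q = [H⁺]^2 / ([Cu²⁺]·P(H₂)) = 0.436.
E = E° − (0.0592/2) log Q = 0.34 − (0.0592/2)(-0.361) = 0.351 V.

0.35 V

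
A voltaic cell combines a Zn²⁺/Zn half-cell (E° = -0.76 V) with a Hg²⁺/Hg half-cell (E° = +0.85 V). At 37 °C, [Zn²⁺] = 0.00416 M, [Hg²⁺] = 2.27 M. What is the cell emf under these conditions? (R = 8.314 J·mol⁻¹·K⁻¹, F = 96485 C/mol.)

The Hg²⁺/Hg couple has the higher reduction potential and acts as the cathode, so E°_cell = +0.85 − (-0.76) = 1.61 V.
Balancing electrons gives n = 2; the reaction quotient is Q = [Zn²⁺]/[Hg²⁺] = 0.00183.
E = E° − (RT/nF) ln Q = 1.61 − (8.314×310)/(2×96485) × (-6.302) = 1.610 + 0.084 = 1.694 V.

1.69 V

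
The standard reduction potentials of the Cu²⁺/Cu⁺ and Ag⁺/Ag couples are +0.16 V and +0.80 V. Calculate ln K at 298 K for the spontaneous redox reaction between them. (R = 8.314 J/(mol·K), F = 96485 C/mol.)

ln K = 24.9

E°_cell = +0.80 − (+0.16) = 0.64 V, with n = 1 electron transferred.
At equilibrium E = 0, so the Nernst equation gives ln K = nFE°/RT = (1)(96485)(0.64)/((8.314)(298)) = 24.92.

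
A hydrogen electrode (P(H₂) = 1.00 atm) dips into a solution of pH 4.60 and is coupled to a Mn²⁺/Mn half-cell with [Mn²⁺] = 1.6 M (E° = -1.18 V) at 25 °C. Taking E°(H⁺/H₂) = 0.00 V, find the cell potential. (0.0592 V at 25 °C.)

0.90 V

The hydrogen couple is the cathode, so E°_cell = 1.18 V; n = 2.
[H⁺] = 10^(−4.60) = 2.5 × 10^-5 M, and Q = [Mn²⁺]·P(H₂) / [H⁺]^2 = 2.54 × 10^9.
E = E° − (0.0592/2) log Q = 1.18 − (0.0592/2)(9.404) = 0.902 V.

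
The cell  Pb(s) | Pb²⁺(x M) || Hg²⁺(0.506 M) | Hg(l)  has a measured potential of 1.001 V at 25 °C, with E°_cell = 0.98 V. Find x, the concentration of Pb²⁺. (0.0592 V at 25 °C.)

0.099 M

From the Nernst equation, log Q = n(E° − E)/0.0592 = 2(0.98 − 1.001)/0.0592 = -0.709, so Q = 0.195.
With Q = [Pb²⁺]/[Hg²⁺] and the known concentrations, [Pb²⁺] in the numerator gives [Pb²⁺] = 0.099 M.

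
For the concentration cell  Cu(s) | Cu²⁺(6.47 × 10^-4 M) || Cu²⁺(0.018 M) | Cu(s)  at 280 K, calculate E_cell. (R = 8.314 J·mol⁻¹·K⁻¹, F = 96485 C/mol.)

Both half-cells are Cu²⁺/Cu, so E°_cell = 0. The concentrated side is the cathode; the cell reaction moves Cu²⁺ from high to low concentration with n = 2.
Q = [Cu²⁺]_dilute/[Cu²⁺]_conc = 6.47 × 10^-4/0.018 = 0.0359.
E = 0 − (RT/nF) ln Q = −((8.314×280)/(2×96485))(-3.326) = 0.0401 V.

0.040 V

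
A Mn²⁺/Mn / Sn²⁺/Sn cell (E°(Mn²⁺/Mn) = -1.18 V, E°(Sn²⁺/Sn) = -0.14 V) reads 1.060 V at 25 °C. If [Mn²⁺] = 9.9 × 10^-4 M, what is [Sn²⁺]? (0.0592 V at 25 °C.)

From the Nernst equation, log Q = n(E° − E)/0.0592 = 2(1.04 − 1.060)/0.0592 = -0.676, so Q = 0.211.
With Q = [Mn²⁺]/[Sn²⁺] and the known concentrations, [Sn²⁺] in the denominator gives [Sn²⁺] = 0.0047 M.

0.0047 M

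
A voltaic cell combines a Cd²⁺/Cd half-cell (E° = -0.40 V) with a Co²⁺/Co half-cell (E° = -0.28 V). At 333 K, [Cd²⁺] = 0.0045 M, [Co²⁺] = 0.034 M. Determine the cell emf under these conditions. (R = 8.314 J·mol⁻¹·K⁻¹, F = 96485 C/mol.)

The Co²⁺/Co couple has the higher reduction potential and acts as the cathode, so E°_cell = -0.28 − (-0.40) = 0.12 V.
Balancing electrons gives n = 2; the reaction quotient is Q = [Cd²⁺]/[Co²⁺] = 0.132.
E = E° − (RT/nF) ln Q = 0.12 − (8.314×333)/(2×96485) × (-2.022) = 0.120 + 0.029 = 0.149 V.

0.149 V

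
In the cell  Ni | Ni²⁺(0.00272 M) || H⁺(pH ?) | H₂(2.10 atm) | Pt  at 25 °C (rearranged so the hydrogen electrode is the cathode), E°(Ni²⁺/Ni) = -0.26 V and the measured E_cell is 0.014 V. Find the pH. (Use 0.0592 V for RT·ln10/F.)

pH = 5.28

E°_cell = 0.26 V and n = 2.
log Q = n(E° − E)/0.0592 = 2×(0.26 − 0.014)/0.0592 = 8.311.
With Q = [Ni²⁺]·P(H₂) / [H⁺]^2, solving for [H⁺] gives log[H⁺] = -5.277, so pH = 5.28.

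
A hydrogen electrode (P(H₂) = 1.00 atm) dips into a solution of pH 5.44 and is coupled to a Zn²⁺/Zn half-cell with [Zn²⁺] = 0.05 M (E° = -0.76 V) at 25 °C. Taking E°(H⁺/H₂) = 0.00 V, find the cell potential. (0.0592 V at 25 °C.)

0.48 V

The hydrogen couple is the cathode, so E°_cell = 0.76 V; n = 2.
[H⁺] = 10^(−5.44) = 3.6 × 10^-6 M, and Q = [Zn²⁺]·P(H₂) / [H⁺]^2 = 3.79 × 10^9.
E = E° − (0.0592/2) log Q = 0.76 − (0.0592/2)(9.579) = 0.476 V.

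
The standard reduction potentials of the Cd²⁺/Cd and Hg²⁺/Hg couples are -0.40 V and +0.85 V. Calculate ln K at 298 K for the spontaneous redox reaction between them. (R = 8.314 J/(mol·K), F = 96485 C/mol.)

ln K = 97.4

E°_cell = +0.85 − (-0.40) = 1.25 V, with n = 2 electrons transferred.
At equilibrium E = 0, so the Nernst equation gives ln K = nFE°/RT = (2)(96485)(1.25)/((8.314)(298)) = 97.36.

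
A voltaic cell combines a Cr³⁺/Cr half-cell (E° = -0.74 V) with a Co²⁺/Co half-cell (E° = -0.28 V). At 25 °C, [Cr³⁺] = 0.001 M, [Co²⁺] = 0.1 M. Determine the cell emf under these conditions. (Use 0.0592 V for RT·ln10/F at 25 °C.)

0.490 V

The Co²⁺/Co couple has the higher reduction potential and acts as the cathode, so E°_cell = -0.28 − (-0.74) = 0.46 V.
Balancing electrons gives n = 6; the reaction quotient is Q = [Cr³⁺]^2/[Co²⁺]^3 = 0.00100.
At 25 °C, E = E° − (0.0592/n) log Q = 0.46 − (0.0592/6)(-3.000) = 0.460 + 0.030 = 0.490 V.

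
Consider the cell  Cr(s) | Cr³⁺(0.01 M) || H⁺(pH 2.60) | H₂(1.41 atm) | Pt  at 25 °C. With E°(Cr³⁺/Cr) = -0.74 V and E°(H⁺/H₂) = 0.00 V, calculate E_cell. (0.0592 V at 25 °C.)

0.62 V

The hydrogen couple is the cathode, so E°_cell = 0.74 V; n = 6.
[H⁺] = 10^(−2.60) = 0.0025 M, and Q = [Cr³⁺]^2·P(H₂)^3 / [H⁺]^6 = 1.12 × 10^12.
E = E° − (0.0592/6) log Q = 0.74 − (0.0592/6)(12.048) = 0.621 V.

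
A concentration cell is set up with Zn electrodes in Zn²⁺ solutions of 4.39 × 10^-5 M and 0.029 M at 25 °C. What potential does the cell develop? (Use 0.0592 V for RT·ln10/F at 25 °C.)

Both half-cells are Zn²⁺/Zn, so E°_cell = 0. The concentrated side is the cathode; the cell reaction moves Zn²⁺ from high to low concentration with n = 2.
Q = [Zn²⁺]_dilute/[Zn²⁺]_conc = 4.39 × 10^-5/0.029 = 0.00151.
E = 0 − (0.0592/2) log Q = −(0.0592/2)(-2.820) = 0.0835 V.

0.083 V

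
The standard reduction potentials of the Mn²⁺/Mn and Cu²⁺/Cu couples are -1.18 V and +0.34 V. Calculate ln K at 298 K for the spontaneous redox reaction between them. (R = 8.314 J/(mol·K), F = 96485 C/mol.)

E°_cell = +0.34 − (-1.18) = 1.52 V, with n = 2 electrons transferred.
At equilibrium E = 0, so the Nernst equation gives ln K = nFE°/RT = (2)(96485)(1.52)/((8.314)(298)) = 118.39.

ln K = 118.4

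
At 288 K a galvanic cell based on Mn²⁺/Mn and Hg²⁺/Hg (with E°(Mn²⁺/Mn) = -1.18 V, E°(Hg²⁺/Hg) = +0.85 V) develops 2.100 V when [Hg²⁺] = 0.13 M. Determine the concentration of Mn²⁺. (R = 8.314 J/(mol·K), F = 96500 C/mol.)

4.6 × 10^-4 M

From the Nernst equation, ln Q = nF(E° − E)/RT = 2×96500×(2.03 − 2.100)/(8.314×288) = -5.642, so Q = 0.00354.
With Q = [Mn²⁺]/[Hg²⁺] and the known concentrations, [Mn²⁺] in the numerator gives [Mn²⁺] = 4.6 × 10^-4 M.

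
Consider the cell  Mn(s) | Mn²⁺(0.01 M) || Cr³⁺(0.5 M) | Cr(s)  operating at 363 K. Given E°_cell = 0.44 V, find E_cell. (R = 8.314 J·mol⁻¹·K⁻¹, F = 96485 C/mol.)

Balancing electrons gives n = 6; the reaction quotient is Q = [Mn²⁺]^3/[Cr³⁺]^2 = 4 × 10^-6.
E = E° − (RT/nF) ln Q = 0.44 − (8.314×363)/(6×96485) × (-12.429) = 0.440 + 0.065 = 0.505 V.

0.505 V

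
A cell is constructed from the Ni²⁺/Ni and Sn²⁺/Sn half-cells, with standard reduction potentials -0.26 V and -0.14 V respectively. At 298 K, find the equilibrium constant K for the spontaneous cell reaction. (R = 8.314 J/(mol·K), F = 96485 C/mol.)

E°_cell = -0.14 − (-0.26) = 0.12 V, with n = 2 electrons transferred.
At equilibrium E = 0, so the Nernst equation gives ln K = nFE°/RT = (2)(96485)(0.12)/((8.314)(298)) = 9.35.
K = e^9.35 = 1.1 × 10^4.

1.1 × 10^4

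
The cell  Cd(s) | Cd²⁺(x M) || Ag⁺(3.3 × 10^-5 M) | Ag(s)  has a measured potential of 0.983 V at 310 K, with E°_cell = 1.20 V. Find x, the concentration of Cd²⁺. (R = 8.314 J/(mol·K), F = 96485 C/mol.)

0.012 M

From the Nernst equation, ln Q = nF(E° − E)/RT = 2×96485×(1.20 − 0.983)/(8.314×310) = 16.247, so Q = 1.14 × 10^7.
With Q = [Cd²⁺]/[Ag⁺]^2 and the known concentrations, [Cd²⁺] in the numerator gives [Cd²⁺] = 0.012 M.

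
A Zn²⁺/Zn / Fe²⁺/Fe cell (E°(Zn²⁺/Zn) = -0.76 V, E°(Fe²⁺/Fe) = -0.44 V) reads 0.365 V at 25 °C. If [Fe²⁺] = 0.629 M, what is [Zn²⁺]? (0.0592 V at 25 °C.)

0.019 M

From the Nernst equation, log Q = n(E° − E)/0.0592 = 2(0.32 − 0.365)/0.0592 = -1.520, so Q = 0.0302.
With Q = [Zn²⁺]/[Fe²⁺] and the known concentrations, [Zn²⁺] in the numerator gives [Zn²⁺] = 0.019 M.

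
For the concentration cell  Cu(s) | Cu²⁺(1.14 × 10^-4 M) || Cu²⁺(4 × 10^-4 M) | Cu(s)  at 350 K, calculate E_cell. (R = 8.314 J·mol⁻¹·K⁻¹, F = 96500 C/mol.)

0.019 V

Both half-cells are Cu²⁺/Cu, so E°_cell = 0. The concentrated side is the cathode; the cell reaction moves Cu²⁺ from high to low concentration with n = 2.
Q = [Cu²⁺]_dilute/[Cu²⁺]_conc = 1.14 × 10^-4/4 × 10^-4 = 0.285.
E = 0 − (RT/nF) ln Q = −((8.314×350)/(2×96500))(-1.255) = 0.0189 V.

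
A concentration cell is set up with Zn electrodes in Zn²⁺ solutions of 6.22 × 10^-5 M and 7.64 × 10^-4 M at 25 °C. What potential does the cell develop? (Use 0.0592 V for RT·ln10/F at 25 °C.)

0.032 V

Both half-cells are Zn²⁺/Zn, so E°_cell = 0. The concentrated side is the cathode; the cell reaction moves Zn²⁺ from high to low concentration with n = 2.
Q = [Zn²⁺]_dilute/[Zn²⁺]_conc = 6.22 × 10^-5/7.64 × 10^-4 = 0.0814.
E = 0 − (0.0592/2) log Q = −(0.0592/2)(-1.089) = 0.0322 V.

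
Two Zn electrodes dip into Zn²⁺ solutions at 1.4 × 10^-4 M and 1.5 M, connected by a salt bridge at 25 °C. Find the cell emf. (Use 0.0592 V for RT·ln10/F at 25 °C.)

Both half-cells are Zn²⁺/Zn, so E°_cell = 0. The concentrated side is the cathode; the cell reaction moves Zn²⁺ from high to low concentration with n = 2.
Q = [Zn²⁺]_dilute/[Zn²⁺]_conc = 1.4 × 10^-4/1.5 = 9.33 × 10^-5.
E = 0 − (0.0592/2) log Q = −(0.0592/2)(-4.030) = 0.1193 V.

0.12 V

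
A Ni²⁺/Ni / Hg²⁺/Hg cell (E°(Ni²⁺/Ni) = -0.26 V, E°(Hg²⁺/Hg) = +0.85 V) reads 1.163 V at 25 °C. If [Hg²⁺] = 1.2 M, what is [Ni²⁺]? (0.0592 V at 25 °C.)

0.019 M

From the Nernst equation, log Q = n(E° − E)/0.0592 = 2(1.11 − 1.163)/0.0592 = -1.791, so Q = 0.0162.
With Q = [Ni²⁺]/[Hg²⁺] and the known concentrations, [Ni²⁺] in the numerator gives [Ni²⁺] = 0.019 M.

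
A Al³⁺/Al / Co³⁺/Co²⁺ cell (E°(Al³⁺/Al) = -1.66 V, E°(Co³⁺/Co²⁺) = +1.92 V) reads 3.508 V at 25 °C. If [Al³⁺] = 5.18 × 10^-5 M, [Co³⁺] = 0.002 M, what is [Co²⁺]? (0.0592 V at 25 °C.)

0.88 M

From the Nernst equation, log Q = n(E° − E)/0.0592 = 3(3.58 − 3.508)/0.0592 = 3.649, so Q = 4450.
With Q = [Al³⁺]·[Co²⁺]^3/[Co³⁺]^3 and the known concentrations, [Co²⁺]^3 in the numerator gives [Co²⁺] = 0.88 M.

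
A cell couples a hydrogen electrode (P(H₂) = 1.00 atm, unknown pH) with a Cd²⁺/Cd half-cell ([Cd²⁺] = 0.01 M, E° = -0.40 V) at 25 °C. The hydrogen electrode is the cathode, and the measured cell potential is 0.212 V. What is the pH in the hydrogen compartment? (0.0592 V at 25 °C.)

E°_cell = 0.40 V and n = 2.
log Q = n(E° − E)/0.0592 = 2×(0.40 − 0.212)/0.0592 = 6.351.
With Q = [Cd²⁺]·P(H₂) / [H⁺]^2, solving for [H⁺] gives log[H⁺] = -4.176, so pH = 4.18.

pH = 4.18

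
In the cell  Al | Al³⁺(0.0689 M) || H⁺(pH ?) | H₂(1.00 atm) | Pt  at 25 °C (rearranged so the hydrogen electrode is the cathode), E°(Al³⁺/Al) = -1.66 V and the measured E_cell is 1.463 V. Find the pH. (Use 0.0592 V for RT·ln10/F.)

pH = 3.71

E°_cell = 1.66 V and n = 6.
log Q = n(E° − E)/0.0592 = 6×(1.66 − 1.463)/0.0592 = 19.966.
With Q = [Al³⁺]^2·P(H₂)^3 / [H⁺]^6, solving for [H⁺] gives log[H⁺] = -3.715, so pH = 3.71.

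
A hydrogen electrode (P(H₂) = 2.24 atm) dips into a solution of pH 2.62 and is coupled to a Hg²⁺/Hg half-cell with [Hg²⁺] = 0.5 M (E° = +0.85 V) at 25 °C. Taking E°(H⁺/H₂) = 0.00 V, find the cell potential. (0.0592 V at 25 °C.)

1.01 V

The Hg²⁺/Hg couple is the cathode, so E°_cell = 0.85 V; n = 2.
[H⁺] = 10^(−2.62) = 0.0024 M, and Q = [H⁺]^2 / ([Hg²⁺]·P(H₂)) = 5.14 × 10^-6.
E = E° − (0.0592/2) log Q = 0.85 − (0.0592/2)(-5.289) = 1.007 V.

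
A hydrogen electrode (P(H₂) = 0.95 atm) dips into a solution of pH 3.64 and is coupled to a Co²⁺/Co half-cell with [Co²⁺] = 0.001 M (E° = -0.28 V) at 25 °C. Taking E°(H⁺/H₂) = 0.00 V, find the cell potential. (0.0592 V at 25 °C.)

0.15 V

The hydrogen couple is the cathode, so E°_cell = 0.28 V; n = 2.
[H⁺] = 10^(−3.64) = 2.3 × 10^-4 M, and Q = [Co²⁺]·P(H₂) / [H⁺]^2 = 1.81 × 10^4.
E = E° − (0.0592/2) log Q = 0.28 − (0.0592/2)(4.258) = 0.154 V.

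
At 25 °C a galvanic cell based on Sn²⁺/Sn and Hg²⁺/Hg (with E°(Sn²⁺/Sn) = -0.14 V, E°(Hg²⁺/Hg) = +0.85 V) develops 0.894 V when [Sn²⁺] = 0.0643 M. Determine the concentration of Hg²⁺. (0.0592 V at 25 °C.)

From the Nernst equation, log Q = n(E° − E)/0.0592 = 2(0.99 − 0.894)/0.0592 = 3.243, so Q = 1750.
With Q = [Sn²⁺]/[Hg²⁺] and the known concentrations, [Hg²⁺] in the denominator gives [Hg²⁺] = 3.7 × 10^-5 M.

3.7 × 10^-5 M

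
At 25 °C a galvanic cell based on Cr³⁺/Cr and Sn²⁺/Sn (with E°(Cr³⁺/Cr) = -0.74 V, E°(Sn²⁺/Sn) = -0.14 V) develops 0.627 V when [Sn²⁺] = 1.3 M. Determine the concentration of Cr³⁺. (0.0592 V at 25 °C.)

From the Nernst equation, log Q = n(E° − E)/0.0592 = 6(0.60 − 0.627)/0.0592 = -2.736, so Q = 0.00183.
With Q = [Cr³⁺]^2/[Sn²⁺]^3 and the known concentrations, [Cr³⁺]^2 in the numerator gives [Cr³⁺] = 0.063 M.

0.063 M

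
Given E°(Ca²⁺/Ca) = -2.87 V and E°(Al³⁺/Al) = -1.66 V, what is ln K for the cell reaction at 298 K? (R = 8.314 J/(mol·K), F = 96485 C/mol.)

E°_cell = -1.66 − (-2.87) = 1.21 V, with n = 6 electrons transferred.
At equilibrium E = 0, so the Nernst equation gives ln K = nFE°/RT = (6)(96485)(1.21)/((8.314)(298)) = 282.73.

ln K = 282.7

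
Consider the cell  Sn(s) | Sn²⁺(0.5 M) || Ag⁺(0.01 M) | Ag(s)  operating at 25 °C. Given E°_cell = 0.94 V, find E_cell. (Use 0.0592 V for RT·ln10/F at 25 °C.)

Balancing electrons gives n = 2; the reaction quotient is Q = [Sn²⁺]/[Ag⁺]^2 = 5000.
At 25 °C, E = E° − (0.0592/n) log Q = 0.94 − (0.0592/2)(3.699) = 0.940 − 0.109 = 0.831 V.

0.831 V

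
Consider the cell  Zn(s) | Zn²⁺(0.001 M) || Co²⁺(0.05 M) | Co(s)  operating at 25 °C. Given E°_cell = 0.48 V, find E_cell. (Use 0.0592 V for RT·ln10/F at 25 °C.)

Balancing electrons gives n = 2; the reaction quotient is Q = [Zn²⁺]/[Co²⁺] = 0.0200.
At 25 °C, E = E° − (0.0592/n) log Q = 0.48 − (0.0592/2)(-1.699) = 0.480 + 0.050 = 0.530 V.

0.530 V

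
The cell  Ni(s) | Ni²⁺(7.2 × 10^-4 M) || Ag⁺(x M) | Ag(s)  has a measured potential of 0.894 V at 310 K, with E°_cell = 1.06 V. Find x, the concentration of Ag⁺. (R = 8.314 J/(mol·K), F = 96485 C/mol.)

From the Nernst equation, ln Q = nF(E° − E)/RT = 2×96485×(1.06 − 0.894)/(8.314×310) = 12.429, so Q = 2.5 × 10^5.
With Q = [Ni²⁺]/[Ag⁺]^2 and the known concentrations, [Ag⁺]^2 in the denominator gives [Ag⁺] = 5.4 × 10^-5 M.

5.4 × 10^-5 M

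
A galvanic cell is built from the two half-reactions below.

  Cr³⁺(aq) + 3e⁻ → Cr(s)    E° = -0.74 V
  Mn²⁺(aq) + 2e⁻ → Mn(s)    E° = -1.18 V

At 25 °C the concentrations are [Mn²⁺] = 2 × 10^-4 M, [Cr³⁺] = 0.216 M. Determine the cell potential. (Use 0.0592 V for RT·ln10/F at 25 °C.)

0.536 V

The Cr³⁺/Cr couple has the higher reduction potential and acts as the cathode, so E°_cell = -0.74 − (-1.18) = 0.44 V.
Balancing electrons gives n = 6; the reaction quotient is Q = [Mn²⁺]^3/[Cr³⁺]^2 = 1.71 × 10^-10.
At 25 °C, E = E° − (0.0592/n) log Q = 0.44 − (0.0592/6)(-9.766) = 0.440 + 0.096 = 0.536 V.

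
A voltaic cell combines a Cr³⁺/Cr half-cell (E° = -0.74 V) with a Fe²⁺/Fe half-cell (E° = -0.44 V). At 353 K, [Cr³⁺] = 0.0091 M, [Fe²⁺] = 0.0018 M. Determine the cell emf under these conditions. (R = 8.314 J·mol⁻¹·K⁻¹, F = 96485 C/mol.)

0.252 V

The Fe²⁺/Fe couple has the higher reduction potential and acts as the cathode, so E°_cell = -0.44 − (-0.74) = 0.30 V.
Balancing electrons gives n = 6; the reaction quotient is Q = [Cr³⁺]^2/[Fe²⁺]^3 = 1.42 × 10^4.
E = E° − (RT/nF) ln Q = 0.30 − (8.314×353)/(6×96485) × (9.561) = 0.300 − 0.048 = 0.252 V.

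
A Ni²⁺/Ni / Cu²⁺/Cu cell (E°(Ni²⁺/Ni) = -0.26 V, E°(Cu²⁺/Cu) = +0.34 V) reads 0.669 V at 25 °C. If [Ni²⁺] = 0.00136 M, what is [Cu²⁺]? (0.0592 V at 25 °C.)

From the Nernst equation, log Q = n(E° − E)/0.0592 = 2(0.60 − 0.669)/0.0592 = -2.331, so Q = 0.00467.
With Q = [Ni²⁺]/[Cu²⁺] and the known concentrations, [Cu²⁺] in the denominator gives [Cu²⁺] = 0.29 M.

0.29 M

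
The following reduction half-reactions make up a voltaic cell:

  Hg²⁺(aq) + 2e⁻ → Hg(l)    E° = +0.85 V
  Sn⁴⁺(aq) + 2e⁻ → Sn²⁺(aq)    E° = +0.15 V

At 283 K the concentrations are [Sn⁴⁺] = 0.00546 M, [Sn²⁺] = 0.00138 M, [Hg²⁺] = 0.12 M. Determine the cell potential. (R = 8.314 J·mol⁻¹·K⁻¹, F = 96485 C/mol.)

0.657 V

The Hg²⁺/Hg couple has the higher reduction potential and acts as the cathode, so E°_cell = +0.85 − (+0.15) = 0.70 V.
Balancing electrons gives n = 2; the reaction quotient is Q = [Sn⁴⁺]/([Sn²⁺]·[Hg²⁺]) = 33.0.
E = E° − (RT/nF) ln Q = 0.70 − (8.314×283)/(2×96485) × (3.496) = 0.700 − 0.043 = 0.657 V.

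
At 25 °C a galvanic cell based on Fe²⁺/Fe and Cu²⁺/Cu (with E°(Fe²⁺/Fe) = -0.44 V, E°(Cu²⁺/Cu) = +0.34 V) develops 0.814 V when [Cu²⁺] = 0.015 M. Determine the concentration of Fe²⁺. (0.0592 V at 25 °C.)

From the Nernst equation, log Q = n(E° − E)/0.0592 = 2(0.78 − 0.814)/0.0592 = -1.149, so Q = 0.0710.
With Q = [Fe²⁺]/[Cu²⁺] and the known concentrations, [Fe²⁺] in the numerator gives [Fe²⁺] = 0.0011 M.

0.0011 M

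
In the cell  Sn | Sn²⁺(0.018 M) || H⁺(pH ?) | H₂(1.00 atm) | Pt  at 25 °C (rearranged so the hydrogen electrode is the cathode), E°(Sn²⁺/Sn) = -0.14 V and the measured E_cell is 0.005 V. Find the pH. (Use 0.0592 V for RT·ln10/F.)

pH = 3.15

E°_cell = 0.14 V and n = 2.
log Q = n(E° − E)/0.0592 = 2×(0.14 − 0.005)/0.0592 = 4.561.
With Q = [Sn²⁺]·P(H₂) / [H⁺]^2, solving for [H⁺] gives log[H⁺] = -3.153, so pH = 3.15.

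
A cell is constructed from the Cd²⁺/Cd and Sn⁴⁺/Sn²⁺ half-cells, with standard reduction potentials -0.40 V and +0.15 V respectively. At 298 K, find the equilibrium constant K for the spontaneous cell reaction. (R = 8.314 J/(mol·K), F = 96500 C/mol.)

E°_cell = +0.15 − (-0.40) = 0.55 V, with n = 2 electrons transferred.
At equilibrium E = 0, so the Nernst equation gives ln K = nFE°/RT = (2)(96500)(0.55)/((8.314)(298)) = 42.84.
K = e^42.84 = 4 × 10^18.

4 × 10^18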